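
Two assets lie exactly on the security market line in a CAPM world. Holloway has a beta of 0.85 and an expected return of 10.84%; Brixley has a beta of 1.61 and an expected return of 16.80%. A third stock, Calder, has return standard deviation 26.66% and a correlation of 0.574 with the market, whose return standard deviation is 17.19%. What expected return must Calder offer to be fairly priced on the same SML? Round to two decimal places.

11.16%

MRP = (16.80% − 10.84%) / (1.61 − 0.85) = 7.8421%
R_f = 10.84% − 0.85 × 7.8421% = 4.1742%
β_Calder = ρ·σ_i/σ_m = 0.574 × 26.66 / 17.19 = 0.8902
E(R_Calder) = R_f + β × MRP = 4.1742% + 0.8902 × 7.8421% = 11.16%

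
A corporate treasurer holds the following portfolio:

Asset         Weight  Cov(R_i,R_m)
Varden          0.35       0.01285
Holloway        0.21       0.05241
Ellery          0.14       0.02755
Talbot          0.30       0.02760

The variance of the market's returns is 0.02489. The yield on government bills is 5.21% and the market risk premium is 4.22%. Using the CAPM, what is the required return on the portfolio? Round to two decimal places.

β_Varden = 0.01285 / 0.02489 = 0.5163
β_Holloway = 0.05241 / 0.02489 = 2.1057
β_Ellery = 0.02755 / 0.02489 = 1.1069
β_Talbot = 0.02760 / 0.02489 = 1.1089
β_P = Σ w_i β_i = 0.35×0.5163 + 0.21×2.1057 + 0.14×1.1069 + 0.30×1.1089 = 1.1105
E(R_P) = R_f + β_P × MRP = 5.21% + 1.1105 × 4.22% = 9.90%

9.90%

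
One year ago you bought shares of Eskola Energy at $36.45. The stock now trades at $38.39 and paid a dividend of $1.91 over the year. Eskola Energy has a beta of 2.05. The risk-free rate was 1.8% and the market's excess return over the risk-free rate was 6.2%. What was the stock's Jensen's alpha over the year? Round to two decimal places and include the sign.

-3.95%

Realised HPR = (P1 + D1 − P0) / P0 = (38.39 + 1.91 − 36.45) / 36.45 = 3.85 / 36.45 = 10.5624%
CAPM required = R_f + β·MRP = 1.8% + 2.05 × 6.2% = 14.5100%
α = realised − required = 10.5624% − 14.5100% = -3.95%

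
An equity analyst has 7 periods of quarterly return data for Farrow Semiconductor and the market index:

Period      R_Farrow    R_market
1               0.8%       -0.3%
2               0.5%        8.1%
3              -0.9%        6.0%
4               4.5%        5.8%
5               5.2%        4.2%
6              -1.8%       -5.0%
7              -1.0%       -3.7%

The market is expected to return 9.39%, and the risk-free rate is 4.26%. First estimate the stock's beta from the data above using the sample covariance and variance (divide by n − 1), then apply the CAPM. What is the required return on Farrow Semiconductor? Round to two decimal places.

Mean R_i = (0.8 + 0.5 − 0.9 + 4.5 + 5.2 − 1.8 − 1.0) / 7 = 1.0429%
Mean R_m = (-0.3 + 8.1 + 6.0 + 5.8 + 4.2 − 5.0 − 3.7) / 7 = 2.1571%
Σ(R_i − R̄_i)(R_m − R̄_m) = 43.3029  ⇒  Cov = 43.3029 / 6 = 7.2172
Σ(R_m − R̄_m)² = 159.0971  ⇒  Var(R_m) = 159.0971 / 6 = 26.5162
β = Cov / Var(R_m) = 7.2172 / 26.5162 = 0.2722
MRP = 9.39% − 4.26% = 5.13%
E(R) = R_f + β × MRP = 4.26% + 0.2722 × 5.13% = 5.66%

5.66%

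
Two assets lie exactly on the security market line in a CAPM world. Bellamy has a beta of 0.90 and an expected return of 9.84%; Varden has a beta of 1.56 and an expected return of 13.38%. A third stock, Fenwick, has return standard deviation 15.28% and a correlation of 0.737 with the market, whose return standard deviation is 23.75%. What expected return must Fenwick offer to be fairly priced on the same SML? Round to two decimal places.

7.56%

MRP = (13.38% − 9.84%) / (1.56 − 0.90) = 5.3636%
R_f = 9.84% − 0.90 × 5.3636% = 5.0128%
β_Fenwick = ρ·σ_i/σ_m = 0.737 × 15.28 / 23.75 = 0.4742
E(R_Fenwick) = R_f + β × MRP = 5.0128% + 0.4742 × 5.3636% = 7.56%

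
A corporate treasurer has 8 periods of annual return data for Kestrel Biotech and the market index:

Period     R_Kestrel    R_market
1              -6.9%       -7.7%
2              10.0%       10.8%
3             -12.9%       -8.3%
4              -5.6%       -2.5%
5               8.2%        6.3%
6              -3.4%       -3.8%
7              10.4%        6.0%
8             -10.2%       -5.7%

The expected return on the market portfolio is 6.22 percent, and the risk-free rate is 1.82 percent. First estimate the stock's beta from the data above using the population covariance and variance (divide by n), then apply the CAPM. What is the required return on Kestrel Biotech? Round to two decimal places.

Mean R_i = (-6.9 + 10.0 − 12.9 − 5.6 + 8.2 − 3.4 + 10.4 − 10.2) / 8 = -1.3000%
Mean R_m = (-7.7 + 10.8 − 8.3 − 2.5 + 6.3 − 3.8 + 6.0 − 5.7) / 8 = -0.6125%
Σ(R_i − R̄_i)(R_m − R̄_m) = 460.9500  ⇒  Cov = 460.9500 / 8 = 57.6188
Σ(R_m − R̄_m)² = 370.6888  ⇒  Var(R_m) = 370.6888 / 8 = 46.3361
β = Cov / Var(R_m) = 57.6188 / 46.3361 = 1.2435
MRP = 6.22% − 1.82% = 4.40%
E(R) = R_f + β × MRP = 1.82% + 1.2435 × 4.40% = 7.29%

7.29%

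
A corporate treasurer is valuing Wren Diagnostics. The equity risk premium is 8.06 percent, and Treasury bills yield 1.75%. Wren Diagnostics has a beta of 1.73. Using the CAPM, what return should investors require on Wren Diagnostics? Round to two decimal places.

E(R) = R_f + β × MRP = 1.75% + 1.73 × 8.06% = 15.69%

15.69%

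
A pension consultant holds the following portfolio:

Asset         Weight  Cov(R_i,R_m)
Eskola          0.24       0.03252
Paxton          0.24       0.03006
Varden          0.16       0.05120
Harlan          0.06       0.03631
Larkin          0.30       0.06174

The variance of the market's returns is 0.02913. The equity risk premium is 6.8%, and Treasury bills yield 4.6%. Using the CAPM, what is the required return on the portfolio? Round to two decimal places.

β_Eskola = 0.03252 / 0.02913 = 1.1164
β_Paxton = 0.03006 / 0.02913 = 1.0319
β_Varden = 0.05120 / 0.02913 = 1.7576
β_Harlan = 0.03631 / 0.02913 = 1.2465
β_Larkin = 0.06174 / 0.02913 = 2.1195
β_P = Σ w_i β_i = 0.24×1.1164 + 0.24×1.0319 + 0.16×1.7576 + 0.06×1.2465 + 0.30×2.1195 = 1.5074
E(R_P) = R_f + β_P × MRP = 4.6% + 1.5074 × 6.8% = 14.85%

14.85%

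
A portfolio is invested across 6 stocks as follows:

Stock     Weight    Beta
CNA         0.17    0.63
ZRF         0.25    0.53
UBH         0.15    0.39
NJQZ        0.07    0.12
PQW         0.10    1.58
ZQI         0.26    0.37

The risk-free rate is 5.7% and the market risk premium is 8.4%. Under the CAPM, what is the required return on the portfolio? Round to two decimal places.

β_P = Σ w_i β_i = 0.17×0.63 + 0.25×0.53 + 0.15×0.39 + 0.07×0.12 + 0.10×1.58 + 0.26×0.37 = 0.5607
E(R_P) = R_f + β_P × MRP = 5.7% + 0.5607 × 8.4% = 10.41%

10.41%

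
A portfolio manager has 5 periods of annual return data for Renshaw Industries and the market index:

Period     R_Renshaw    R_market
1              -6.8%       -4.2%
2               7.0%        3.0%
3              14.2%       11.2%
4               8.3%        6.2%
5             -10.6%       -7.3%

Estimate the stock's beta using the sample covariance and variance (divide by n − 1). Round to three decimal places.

1.386

Mean R_i = (-6.8 + 7.0 + 14.2 + 8.3 − 10.6) / 5 = 2.4200%
Mean R_m = (-4.2 + 3.0 + 11.2 + 6.2 − 7.3) / 5 = 1.7800%
Σ(R_i − R̄_i)(R_m − R̄_m) = 315.9020  ⇒  Cov = 315.9020 / 4 = 78.9755
Σ(R_m − R̄_m)² = 227.9680  ⇒  Var(R_m) = 227.9680 / 4 = 56.9920
β = Cov / Var(R_m) = 78.9755 / 56.9920 = 1.3857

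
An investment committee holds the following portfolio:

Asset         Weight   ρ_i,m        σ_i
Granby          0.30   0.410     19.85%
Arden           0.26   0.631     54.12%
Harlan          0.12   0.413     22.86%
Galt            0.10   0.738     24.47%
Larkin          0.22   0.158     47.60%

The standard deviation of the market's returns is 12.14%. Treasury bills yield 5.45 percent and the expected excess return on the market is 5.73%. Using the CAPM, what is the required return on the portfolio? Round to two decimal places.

β_Granby = 0.410 × 19.85% / 12.14% = 0.6704
β_Arden = 0.631 × 54.12% / 12.14% = 2.8130
β_Harlan = 0.413 × 22.86% / 12.14% = 0.7777
β_Galt = 0.738 × 24.47% / 12.14% = 1.4876
β_Larkin = 0.158 × 47.60% / 12.14% = 0.6195
β_P = Σ w_i β_i = 0.30×0.6704 + 0.26×2.8130 + 0.12×0.7777 + 0.10×1.4876 + 0.22×0.6195 = 1.3109
E(R_P) = R_f + β_P × MRP = 5.45% + 1.3109 × 5.73% = 12.96%

12.96%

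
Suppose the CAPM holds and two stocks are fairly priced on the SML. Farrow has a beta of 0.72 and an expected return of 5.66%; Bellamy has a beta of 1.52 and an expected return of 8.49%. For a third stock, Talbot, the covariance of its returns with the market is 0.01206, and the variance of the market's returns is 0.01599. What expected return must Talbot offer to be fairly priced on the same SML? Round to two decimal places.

MRP = (8.49% − 5.66%) / (1.52 − 0.72) = 3.5375%
R_f = 5.66% − 0.72 × 3.5375% = 3.1130%
β_Talbot = Cov / Var(R_m) = 0.01206 / 0.01599 = 0.7542
E(R_Talbot) = R_f + β × MRP = 3.1130% + 0.7542 × 3.5375% = 5.78%

5.78%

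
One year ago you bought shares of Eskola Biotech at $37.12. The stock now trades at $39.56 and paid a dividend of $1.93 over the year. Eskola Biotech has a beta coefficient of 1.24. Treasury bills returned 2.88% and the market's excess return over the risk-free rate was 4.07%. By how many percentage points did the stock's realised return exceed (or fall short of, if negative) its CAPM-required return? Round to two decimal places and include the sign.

+3.85%

Realised HPR = (P1 + D1 − P0) / P0 = (39.56 + 1.93 − 37.12) / 37.12 = 4.37 / 37.12 = 11.7726%
CAPM required = R_f + β·MRP = 2.88% + 1.24 × 4.07% = 7.9268%
α = realised − required = 11.7726% − 7.9268% = +3.85%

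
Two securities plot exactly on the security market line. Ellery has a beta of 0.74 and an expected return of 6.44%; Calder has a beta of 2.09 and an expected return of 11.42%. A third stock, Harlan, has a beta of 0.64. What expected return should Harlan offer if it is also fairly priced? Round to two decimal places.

6.07%

MRP (SML slope) = (11.42% − 6.44%) / (2.09 − 0.74) = 4.98% / 1.35 = 3.6889%
R_f (intercept) = 6.44% − 0.74 × 3.6889% = 3.7102%
E(R_Harlan) = R_f + β × MRP = 3.7102% + 0.64 × 3.6889% = 6.07%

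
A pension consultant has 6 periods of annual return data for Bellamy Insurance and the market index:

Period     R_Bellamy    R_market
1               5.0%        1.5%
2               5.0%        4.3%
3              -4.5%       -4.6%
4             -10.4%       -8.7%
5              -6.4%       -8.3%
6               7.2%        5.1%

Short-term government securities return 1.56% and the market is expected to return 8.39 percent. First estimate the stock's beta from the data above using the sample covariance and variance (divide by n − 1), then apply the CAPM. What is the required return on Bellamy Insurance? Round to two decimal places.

9.42%

Mean R_i = (5.0 + 5.0 − 4.5 − 10.4 − 6.4 + 7.2) / 6 = -0.6833%
Mean R_m = (1.5 + 4.3 − 4.6 − 8.7 − 8.3 + 5.1) / 6 = -1.7833%
Σ(R_i − R̄_i)(R_m − R̄_m) = 222.7083  ⇒  Cov = 222.7083 / 5 = 44.5417
Σ(R_m − R̄_m)² = 193.4083  ⇒  Var(R_m) = 193.4083 / 5 = 38.6817
β = Cov / Var(R_m) = 44.5417 / 38.6817 = 1.1515
MRP = 8.39% − 1.56% = 6.83%
E(R) = R_f + β × MRP = 1.56% + 1.1515 × 6.83% = 9.42%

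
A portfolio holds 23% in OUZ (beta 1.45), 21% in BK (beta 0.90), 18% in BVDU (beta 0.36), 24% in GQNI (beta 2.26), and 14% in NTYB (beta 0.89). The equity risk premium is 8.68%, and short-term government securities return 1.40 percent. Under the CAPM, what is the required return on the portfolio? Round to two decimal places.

β_P = Σ w_i β_i = 0.23×1.45 + 0.21×0.90 + 0.18×0.36 + 0.24×2.26 + 0.14×0.89 = 1.2543
E(R_P) = R_f + β_P × MRP = 1.40% + 1.2543 × 8.68% = 12.29%

12.29%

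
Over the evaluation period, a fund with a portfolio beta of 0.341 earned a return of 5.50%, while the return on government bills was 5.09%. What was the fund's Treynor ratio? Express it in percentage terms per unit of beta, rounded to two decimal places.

1.20%

Treynor = (R_P − R_f) / β_P = (5.50% − 5.09%) / 0.3410 = 0.41% / 0.3410 = 1.20%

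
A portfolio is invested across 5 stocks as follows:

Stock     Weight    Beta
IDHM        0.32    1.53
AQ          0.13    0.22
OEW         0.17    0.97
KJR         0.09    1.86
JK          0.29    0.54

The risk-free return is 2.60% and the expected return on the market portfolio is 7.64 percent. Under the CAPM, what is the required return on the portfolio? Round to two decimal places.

7.68%

β_P = Σ w_i β_i = 0.32×1.53 + 0.13×0.22 + 0.17×0.97 + 0.09×1.86 + 0.29×0.54 = 1.0071
MRP = 7.64% − 2.60% = 5.04%
E(R_P) = R_f + β_P × MRP = 2.60% + 1.0071 × 5.04% = 7.68%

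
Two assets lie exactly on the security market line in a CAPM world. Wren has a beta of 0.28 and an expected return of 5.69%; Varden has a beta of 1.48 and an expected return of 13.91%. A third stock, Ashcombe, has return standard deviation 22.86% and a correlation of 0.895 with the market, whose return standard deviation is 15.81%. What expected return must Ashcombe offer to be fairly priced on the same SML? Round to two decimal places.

MRP = (13.91% − 5.69%) / (1.48 − 0.28) = 6.8500%
R_f = 5.69% − 0.28 × 6.8500% = 3.7720%
β_Ashcombe = ρ·σ_i/σ_m = 0.895 × 22.86 / 15.81 = 1.2941
E(R_Ashcombe) = R_f + β × MRP = 3.7720% + 1.2941 × 6.8500% = 12.64%

12.64%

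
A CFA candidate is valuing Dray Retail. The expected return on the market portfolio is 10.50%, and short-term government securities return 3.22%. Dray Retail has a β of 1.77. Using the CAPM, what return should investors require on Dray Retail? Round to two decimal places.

16.11%

Market risk premium = E(R_m) − R_f = 10.50% − 3.22% = 7.28%
E(R) = R_f + β × MRP = 3.22% + 1.77 × 7.28% = 16.11%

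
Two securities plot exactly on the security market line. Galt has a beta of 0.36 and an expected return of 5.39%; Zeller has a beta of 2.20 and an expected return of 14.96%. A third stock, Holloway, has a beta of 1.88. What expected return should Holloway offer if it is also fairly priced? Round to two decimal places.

13.30%

MRP (SML slope) = (14.96% − 5.39%) / (2.20 − 0.36) = 9.57% / 1.84 = 5.2011%
R_f (intercept) = 5.39% − 0.36 × 5.2011% = 3.5176%
E(R_Holloway) = R_f + β × MRP = 3.5176% + 1.88 × 5.2011% = 13.30%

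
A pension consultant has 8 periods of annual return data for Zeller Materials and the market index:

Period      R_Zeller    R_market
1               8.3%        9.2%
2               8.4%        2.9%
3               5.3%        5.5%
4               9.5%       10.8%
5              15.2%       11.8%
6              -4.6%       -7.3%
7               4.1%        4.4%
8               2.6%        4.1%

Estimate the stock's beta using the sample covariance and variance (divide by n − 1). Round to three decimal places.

0.871

Mean R_i = (8.3 + 8.4 + 5.3 + 9.5 + 15.2 − 4.6 + 4.1 + 2.6) / 8 = 6.1000%
Mean R_m = (9.2 + 2.9 + 5.5 + 10.8 + 11.8 − 7.3 + 4.4 + 4.1) / 8 = 5.1750%
Σ(R_i − R̄_i)(R_m − R̄_m) = 221.5700  ⇒  Cov = 221.5700 / 7 = 31.6529
Σ(R_m − R̄_m)² = 254.3950  ⇒  Var(R_m) = 254.3950 / 7 = 36.3421
β = Cov / Var(R_m) = 31.6529 / 36.3421 = 0.8710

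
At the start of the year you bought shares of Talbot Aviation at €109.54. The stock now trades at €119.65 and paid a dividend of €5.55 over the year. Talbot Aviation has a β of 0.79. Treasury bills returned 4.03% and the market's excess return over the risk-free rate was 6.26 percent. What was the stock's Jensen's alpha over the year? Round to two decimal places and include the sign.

+5.32%

Realised HPR = (P1 + D1 − P0) / P0 = (119.65 + 5.55 − 109.54) / 109.54 = 15.66 / 109.54 = 14.2961%
CAPM required = R_f + β·MRP = 4.03% + 0.79 × 6.26% = 8.9754%
α = realised − required = 14.2961% − 8.9754% = +5.32%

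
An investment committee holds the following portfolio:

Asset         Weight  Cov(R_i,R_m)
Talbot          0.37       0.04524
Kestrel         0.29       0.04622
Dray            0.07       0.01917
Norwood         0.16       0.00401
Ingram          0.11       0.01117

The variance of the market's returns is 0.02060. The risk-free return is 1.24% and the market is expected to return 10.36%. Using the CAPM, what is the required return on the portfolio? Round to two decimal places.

16.01%

β_Talbot = 0.04524 / 0.02060 = 2.1961
β_Kestrel = 0.04622 / 0.02060 = 2.2437
β_Dray = 0.01917 / 0.02060 = 0.9306
β_Norwood = 0.00401 / 0.02060 = 0.1947
β_Ingram = 0.01117 / 0.02060 = 0.5422
β_P = Σ w_i β_i = 0.37×2.1961 + 0.29×2.2437 + 0.07×0.9306 + 0.16×0.1947 + 0.11×0.5422 = 1.6192
MRP = 10.36% − 1.24% = 9.12%
E(R_P) = R_f + β_P × MRP = 1.24% + 1.6192 × 9.12% = 16.01%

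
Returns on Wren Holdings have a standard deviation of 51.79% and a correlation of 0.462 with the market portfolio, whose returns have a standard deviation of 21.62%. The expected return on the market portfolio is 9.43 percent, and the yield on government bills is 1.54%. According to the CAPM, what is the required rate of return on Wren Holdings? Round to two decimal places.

β = ρ × σ_i / σ_m = 0.462 × 51.79% / 21.62% = 1.1067
MRP = 9.43% − 1.54% = 7.89%
E(R) = 1.54% + 1.1067 × 7.89% = 10.27%

10.27%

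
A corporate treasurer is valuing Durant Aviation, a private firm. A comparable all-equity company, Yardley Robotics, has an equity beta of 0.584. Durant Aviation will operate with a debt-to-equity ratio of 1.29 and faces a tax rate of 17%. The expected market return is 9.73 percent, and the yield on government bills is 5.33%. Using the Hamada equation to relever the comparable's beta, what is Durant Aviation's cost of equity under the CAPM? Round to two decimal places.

β_L = β_U × [1 + (1 − t)(D/E)] = 0.584 × [1 + (1 − 0.17) × 1.29]
    = 0.584 × [1 + 0.83 × 1.29] = 0.584 × 2.0707 = 1.2093
MRP = 9.73% − 5.33% = 4.40%
E(R) = R_f + β_L × MRP = 5.33% + 1.2093 × 4.40% = 10.65%

10.65%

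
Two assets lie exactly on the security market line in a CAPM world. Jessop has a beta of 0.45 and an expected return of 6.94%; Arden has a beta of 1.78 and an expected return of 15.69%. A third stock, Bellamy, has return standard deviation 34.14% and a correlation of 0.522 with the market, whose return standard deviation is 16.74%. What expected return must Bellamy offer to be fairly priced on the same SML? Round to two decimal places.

10.98%

MRP = (15.69% − 6.94%) / (1.78 − 0.45) = 6.5789%
R_f = 6.94% − 0.45 × 6.5789% = 3.9795%
β_Bellamy = ρ·σ_i/σ_m = 0.522 × 34.14 / 16.74 = 1.0646
E(R_Bellamy) = R_f + β × MRP = 3.9795% + 1.0646 × 6.5789% = 10.98%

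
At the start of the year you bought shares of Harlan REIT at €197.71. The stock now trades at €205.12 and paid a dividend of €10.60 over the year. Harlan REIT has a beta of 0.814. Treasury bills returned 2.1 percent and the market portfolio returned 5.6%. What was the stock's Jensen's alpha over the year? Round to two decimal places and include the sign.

+4.16%

Realised HPR = (P1 + D1 − P0) / P0 = (205.12 + 10.60 − 197.71) / 197.71 = 18.01 / 197.71 = 9.1093%
MRP = 5.6% − 2.1% = 3.50%
CAPM required = R_f + β·MRP = 2.1% + 0.814 × 3.5% = 4.9490%
α = realised − required = 9.1093% − 4.9490% = +4.16%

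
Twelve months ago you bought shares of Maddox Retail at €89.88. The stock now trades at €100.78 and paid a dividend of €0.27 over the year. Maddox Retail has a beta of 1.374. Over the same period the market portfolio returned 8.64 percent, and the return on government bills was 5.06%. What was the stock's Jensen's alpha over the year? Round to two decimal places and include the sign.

Realised HPR = (P1 + D1 − P0) / P0 = (100.78 + 0.27 − 89.88) / 89.88 = 11.17 / 89.88 = 12.4277%
MRP = 8.64% − 5.06% = 3.58%
CAPM required = R_f + β·MRP = 5.06% + 1.374 × 3.58% = 9.97892%
α = realised − required = 12.4277% − 9.97892% = +2.45%

+2.45%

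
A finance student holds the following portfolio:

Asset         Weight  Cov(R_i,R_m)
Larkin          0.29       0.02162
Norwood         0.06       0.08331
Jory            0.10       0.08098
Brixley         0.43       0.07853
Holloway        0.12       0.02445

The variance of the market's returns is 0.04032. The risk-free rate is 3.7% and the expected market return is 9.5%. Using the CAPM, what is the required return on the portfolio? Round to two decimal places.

β_Larkin = 0.02162 / 0.04032 = 0.5362
β_Norwood = 0.08331 / 0.04032 = 2.0662
β_Jory = 0.08098 / 0.04032 = 2.0084
β_Brixley = 0.07853 / 0.04032 = 1.9477
β_Holloway = 0.02445 / 0.04032 = 0.6064
β_P = Σ w_i β_i = 0.29×0.5362 + 0.06×2.0662 + 0.10×2.0084 + 0.43×1.9477 + 0.12×0.6064 = 1.3906
MRP = 9.5% − 3.7% = 5.80%
E(R_P) = R_f + β_P × MRP = 3.7% + 1.3906 × 5.8% = 11.77%

11.77%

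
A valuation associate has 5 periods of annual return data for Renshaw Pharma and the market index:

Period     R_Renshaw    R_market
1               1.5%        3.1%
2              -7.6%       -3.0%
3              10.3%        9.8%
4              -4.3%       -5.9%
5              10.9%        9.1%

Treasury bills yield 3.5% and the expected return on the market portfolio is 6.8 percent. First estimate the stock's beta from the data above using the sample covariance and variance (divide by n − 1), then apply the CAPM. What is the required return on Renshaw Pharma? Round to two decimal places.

Mean R_i = (1.5 − 7.6 + 10.3 − 4.3 + 10.9) / 5 = 2.1600%
Mean R_m = (3.1 − 3.0 + 9.8 − 5.9 + 9.1) / 5 = 2.6200%
Σ(R_i − R̄_i)(R_m − R̄_m) = 224.6540  ⇒  Cov = 224.6540 / 4 = 56.1635
Σ(R_m − R̄_m)² = 197.9480  ⇒  Var(R_m) = 197.9480 / 4 = 49.4870
β = Cov / Var(R_m) = 56.1635 / 49.4870 = 1.1349
MRP = 6.8% − 3.5% = 3.30%
E(R) = R_f + β × MRP = 3.5% + 1.1349 × 3.3% = 7.25%

7.25%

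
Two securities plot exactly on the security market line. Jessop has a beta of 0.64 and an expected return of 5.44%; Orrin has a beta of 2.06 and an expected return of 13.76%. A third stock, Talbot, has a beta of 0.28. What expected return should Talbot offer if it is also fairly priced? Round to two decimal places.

MRP (SML slope) = (13.76% − 5.44%) / (2.06 − 0.64) = 8.32% / 1.42 = 5.8592%
R_f (intercept) = 5.44% − 0.64 × 5.8592% = 1.6901%
E(R_Talbot) = R_f + β × MRP = 1.6901% + 0.28 × 5.8592% = 3.33%

3.33%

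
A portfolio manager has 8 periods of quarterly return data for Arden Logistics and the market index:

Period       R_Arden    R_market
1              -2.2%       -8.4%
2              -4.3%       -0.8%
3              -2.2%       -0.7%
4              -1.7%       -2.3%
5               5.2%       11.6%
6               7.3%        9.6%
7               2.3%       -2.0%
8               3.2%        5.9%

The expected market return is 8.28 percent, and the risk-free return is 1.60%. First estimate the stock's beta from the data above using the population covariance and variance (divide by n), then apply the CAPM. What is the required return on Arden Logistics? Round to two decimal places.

4.92%

Mean R_i = (-2.2 − 4.3 − 2.2 − 1.7 + 5.2 + 7.3 + 2.3 + 3.2) / 8 = 0.9500%
Mean R_m = (-8.4 − 0.8 − 0.7 − 2.3 + 11.6 + 9.6 − 2.0 + 5.9) / 8 = 1.6125%
Σ(R_i − R̄_i)(R_m − R̄_m) = 159.7950  ⇒  Cov = 159.7950 / 8 = 19.9744
Σ(R_m − R̄_m)² = 321.7088  ⇒  Var(R_m) = 321.7088 / 8 = 40.2136
β = Cov / Var(R_m) = 19.9744 / 40.2136 = 0.4967
MRP = 8.28% − 1.60% = 6.68%
E(R) = R_f + β × MRP = 1.60% + 0.4967 × 6.68% = 4.92%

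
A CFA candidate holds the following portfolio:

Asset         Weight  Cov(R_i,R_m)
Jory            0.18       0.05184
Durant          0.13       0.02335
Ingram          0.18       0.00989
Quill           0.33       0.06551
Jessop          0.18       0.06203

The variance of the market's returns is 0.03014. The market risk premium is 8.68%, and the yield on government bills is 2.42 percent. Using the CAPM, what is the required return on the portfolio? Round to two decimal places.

β_Jory = 0.05184 / 0.03014 = 1.7200
β_Durant = 0.02335 / 0.03014 = 0.7747
β_Ingram = 0.00989 / 0.03014 = 0.3281
β_Quill = 0.06551 / 0.03014 = 2.1735
β_Jessop = 0.06203 / 0.03014 = 2.0581
β_P = Σ w_i β_i = 0.18×1.7200 + 0.13×0.7747 + 0.18×0.3281 + 0.33×2.1735 + 0.18×2.0581 = 1.5571
E(R_P) = R_f + β_P × MRP = 2.42% + 1.5571 × 8.68% = 15.94%

15.94%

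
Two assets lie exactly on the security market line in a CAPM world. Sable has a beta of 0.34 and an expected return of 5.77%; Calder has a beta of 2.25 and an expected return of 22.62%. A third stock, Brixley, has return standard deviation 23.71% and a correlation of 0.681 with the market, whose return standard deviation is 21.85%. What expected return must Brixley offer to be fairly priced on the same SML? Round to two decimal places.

MRP = (22.62% − 5.77%) / (2.25 − 0.34) = 8.8220%
R_f = 5.77% − 0.34 × 8.8220% = 2.7705%
β_Brixley = ρ·σ_i/σ_m = 0.681 × 23.71 / 21.85 = 0.7390
E(R_Brixley) = R_f + β × MRP = 2.7705% + 0.7390 × 8.8220% = 9.29%

9.29%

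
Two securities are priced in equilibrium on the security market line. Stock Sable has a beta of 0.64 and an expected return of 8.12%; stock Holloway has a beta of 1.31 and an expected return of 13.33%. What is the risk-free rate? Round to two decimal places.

Both satisfy E(R) = R_f + β·MRP, so the slope of the SML is
MRP = (13.33% − 8.12%) / (1.31 − 0.64) = 5.21% / 0.67 = 7.7761%
R_f = E(R_Sable) − β_Sable·MRP = 8.12% − 0.64 × 7.7761% = 3.1433%

3.14%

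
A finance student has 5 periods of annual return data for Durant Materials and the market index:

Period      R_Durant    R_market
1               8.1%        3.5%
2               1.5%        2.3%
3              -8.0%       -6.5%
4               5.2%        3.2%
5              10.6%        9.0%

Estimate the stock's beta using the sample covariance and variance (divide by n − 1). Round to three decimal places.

1.251

Mean R_i = (8.1 + 1.5 − 8.0 + 5.2 + 10.6) / 5 = 3.4800%
Mean R_m = (3.5 + 2.3 − 6.5 + 3.2 + 9.0) / 5 = 2.3000%
Σ(R_i − R̄_i)(R_m − R̄_m) = 155.8200  ⇒  Cov = 155.8200 / 4 = 38.9550
Σ(R_m − R̄_m)² = 124.5800  ⇒  Var(R_m) = 124.5800 / 4 = 31.1450
β = Cov / Var(R_m) = 38.9550 / 31.1450 = 1.2508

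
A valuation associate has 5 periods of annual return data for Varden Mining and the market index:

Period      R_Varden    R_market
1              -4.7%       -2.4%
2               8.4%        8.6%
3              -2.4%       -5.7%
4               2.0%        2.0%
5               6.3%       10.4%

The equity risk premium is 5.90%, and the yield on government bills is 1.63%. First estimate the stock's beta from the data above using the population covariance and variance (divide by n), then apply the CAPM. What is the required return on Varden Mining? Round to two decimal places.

Mean R_i = (-4.7 + 8.4 − 2.4 + 2.0 + 6.3) / 5 = 1.9200%
Mean R_m = (-2.4 + 8.6 − 5.7 + 2.0 + 10.4) / 5 = 2.5800%
Σ(R_i − R̄_i)(R_m − R̄_m) = 141.9520  ⇒  Cov = 141.9520 / 5 = 28.3904
Σ(R_m − R̄_m)² = 191.0880  ⇒  Var(R_m) = 191.0880 / 5 = 38.2176
β = Cov / Var(R_m) = 28.3904 / 38.2176 = 0.7429
E(R) = R_f + β × MRP = 1.63% + 0.7429 × 5.90% = 6.01%

6.01%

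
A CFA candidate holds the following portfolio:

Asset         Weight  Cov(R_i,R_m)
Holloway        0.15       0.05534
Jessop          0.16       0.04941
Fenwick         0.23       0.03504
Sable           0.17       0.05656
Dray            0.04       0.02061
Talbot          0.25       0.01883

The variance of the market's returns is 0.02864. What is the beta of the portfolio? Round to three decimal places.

β_Holloway = 0.05534 / 0.02864 = 1.9323
β_Jessop = 0.04941 / 0.02864 = 1.7252
β_Fenwick = 0.03504 / 0.02864 = 1.2235
β_Sable = 0.05656 / 0.02864 = 1.9749
β_Dray = 0.02061 / 0.02864 = 0.7196
β_Talbot = 0.01883 / 0.02864 = 0.6575
β_P = Σ w_i β_i = 0.15×1.9323 + 0.16×1.7252 + 0.23×1.2235 + 0.17×1.9749 + 0.04×0.7196 + 0.25×0.6575 = 1.3762

1.376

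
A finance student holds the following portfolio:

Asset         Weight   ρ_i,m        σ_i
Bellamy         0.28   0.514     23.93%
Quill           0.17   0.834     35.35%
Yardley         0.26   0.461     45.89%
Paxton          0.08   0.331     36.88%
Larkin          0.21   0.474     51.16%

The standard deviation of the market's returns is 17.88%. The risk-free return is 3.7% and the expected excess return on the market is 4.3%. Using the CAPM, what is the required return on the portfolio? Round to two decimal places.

8.52%

β_Bellamy = 0.514 × 23.93% / 17.88% = 0.6879
β_Quill = 0.834 × 35.35% / 17.88% = 1.6489
β_Yardley = 0.461 × 45.89% / 17.88% = 1.1832
β_Paxton = 0.331 × 36.88% / 17.88% = 0.6827
β_Larkin = 0.474 × 51.16% / 17.88% = 1.3563
β_P = Σ w_i β_i = 0.28×0.6879 + 0.17×1.6489 + 0.26×1.1832 + 0.08×0.6827 + 0.21×1.3563 = 1.1200
E(R_P) = R_f + β_P × MRP = 3.7% + 1.1200 × 4.3% = 8.52%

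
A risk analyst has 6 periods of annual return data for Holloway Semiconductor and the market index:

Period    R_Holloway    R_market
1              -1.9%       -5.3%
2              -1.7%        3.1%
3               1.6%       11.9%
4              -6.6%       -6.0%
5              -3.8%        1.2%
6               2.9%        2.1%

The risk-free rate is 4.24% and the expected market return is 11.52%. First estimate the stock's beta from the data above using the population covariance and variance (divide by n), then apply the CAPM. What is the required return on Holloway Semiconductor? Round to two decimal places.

6.84%

Mean R_i = (-1.9 − 1.7 + 1.6 − 6.6 − 3.8 + 2.9) / 6 = -1.5833%
Mean R_m = (-5.3 + 3.1 + 11.9 − 6.0 + 1.2 + 2.1) / 6 = 1.1667%
Σ(R_i − R̄_i)(R_m − R̄_m) = 76.0533  ⇒  Cov = 76.0533 / 6 = 12.6756
Σ(R_m − R̄_m)² = 212.9933  ⇒  Var(R_m) = 212.9933 / 6 = 35.4989
β = Cov / Var(R_m) = 12.6756 / 35.4989 = 0.3571
MRP = 11.52% − 4.24% = 7.28%
E(R) = R_f + β × MRP = 4.24% + 0.3571 × 7.28% = 6.84%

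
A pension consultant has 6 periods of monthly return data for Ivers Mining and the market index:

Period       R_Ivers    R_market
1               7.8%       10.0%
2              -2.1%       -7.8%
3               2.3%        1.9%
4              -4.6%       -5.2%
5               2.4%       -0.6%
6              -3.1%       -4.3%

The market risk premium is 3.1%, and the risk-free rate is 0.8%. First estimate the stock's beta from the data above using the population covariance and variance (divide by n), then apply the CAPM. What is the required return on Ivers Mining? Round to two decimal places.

2.88%

Mean R_i = (7.8 − 2.1 + 2.3 − 4.6 + 2.4 − 3.1) / 6 = 0.4500%
Mean R_m = (10.0 − 7.8 + 1.9 − 5.2 − 0.6 − 4.3) / 6 = -1.0000%
Σ(R_i − R̄_i)(R_m − R̄_m) = 137.2600  ⇒  Cov = 137.2600 / 6 = 22.8767
Σ(R_m − R̄_m)² = 204.3400  ⇒  Var(R_m) = 204.3400 / 6 = 34.0567
β = Cov / Var(R_m) = 22.8767 / 34.0567 = 0.6717
E(R) = R_f + β × MRP = 0.8% + 0.6717 × 3.1% = 2.88%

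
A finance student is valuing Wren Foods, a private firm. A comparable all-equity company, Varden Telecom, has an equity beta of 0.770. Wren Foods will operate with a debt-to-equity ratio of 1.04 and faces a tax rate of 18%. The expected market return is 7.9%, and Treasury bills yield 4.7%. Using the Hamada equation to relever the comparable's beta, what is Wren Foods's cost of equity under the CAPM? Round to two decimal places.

9.27%

β_L = β_U × [1 + (1 − t)(D/E)] = 0.770 × [1 + (1 − 0.18) × 1.04]
    = 0.770 × [1 + 0.82 × 1.04] = 0.770 × 1.8528 = 1.4267
MRP = 7.9% − 4.7% = 3.20%
E(R) = R_f + β_L × MRP = 4.7% + 1.4267 × 3.2% = 9.27%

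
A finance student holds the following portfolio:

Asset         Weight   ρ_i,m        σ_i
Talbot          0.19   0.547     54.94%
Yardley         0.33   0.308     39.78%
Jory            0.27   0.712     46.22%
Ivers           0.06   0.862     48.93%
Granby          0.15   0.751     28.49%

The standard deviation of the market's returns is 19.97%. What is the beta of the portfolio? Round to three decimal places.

β_Talbot = 0.547 × 54.94% / 19.97% = 1.5049
β_Yardley = 0.308 × 39.78% / 19.97% = 0.6135
β_Jory = 0.712 × 46.22% / 19.97% = 1.6479
β_Ivers = 0.862 × 48.93% / 19.97% = 2.1121
β_Granby = 0.751 × 28.49% / 19.97% = 1.0714
β_P = Σ w_i β_i = 0.19×1.5049 + 0.33×0.6135 + 0.27×1.6479 + 0.06×2.1121 + 0.15×1.0714 = 1.2208

1.221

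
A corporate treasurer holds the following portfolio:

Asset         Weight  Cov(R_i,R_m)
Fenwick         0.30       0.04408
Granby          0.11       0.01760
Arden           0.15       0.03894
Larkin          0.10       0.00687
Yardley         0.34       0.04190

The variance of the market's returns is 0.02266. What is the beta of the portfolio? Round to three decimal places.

1.586

β_Fenwick = 0.04408 / 0.02266 = 1.9453
β_Granby = 0.01760 / 0.02266 = 0.7767
β_Arden = 0.03894 / 0.02266 = 1.7184
β_Larkin = 0.00687 / 0.02266 = 0.3032
β_Yardley = 0.04190 / 0.02266 = 1.8491
β_P = Σ w_i β_i = 0.30×1.9453 + 0.11×0.7767 + 0.15×1.7184 + 0.10×0.3032 + 0.34×1.8491 = 1.5858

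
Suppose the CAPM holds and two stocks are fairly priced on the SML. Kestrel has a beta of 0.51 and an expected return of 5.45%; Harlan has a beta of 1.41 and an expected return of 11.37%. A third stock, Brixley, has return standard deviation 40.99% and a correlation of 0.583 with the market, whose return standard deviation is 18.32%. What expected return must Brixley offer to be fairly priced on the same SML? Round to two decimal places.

10.68%

MRP = (11.37% − 5.45%) / (1.41 − 0.51) = 6.5778%
R_f = 5.45% − 0.51 × 6.5778% = 2.0953%
β_Brixley = ρ·σ_i/σ_m = 0.583 × 40.99 / 18.32 = 1.3044
E(R_Brixley) = R_f + β × MRP = 2.0953% + 1.3044 × 6.5778% = 10.68%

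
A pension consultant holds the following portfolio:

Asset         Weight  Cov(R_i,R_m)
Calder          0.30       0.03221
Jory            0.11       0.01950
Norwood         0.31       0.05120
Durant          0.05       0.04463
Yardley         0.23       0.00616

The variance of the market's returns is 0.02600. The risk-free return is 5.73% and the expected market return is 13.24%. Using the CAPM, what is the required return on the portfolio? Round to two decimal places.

14.78%

β_Calder = 0.03221 / 0.02600 = 1.2388
β_Jory = 0.01950 / 0.02600 = 0.7500
β_Norwood = 0.05120 / 0.02600 = 1.9692
β_Durant = 0.04463 / 0.02600 = 1.7165
β_Yardley = 0.00616 / 0.02600 = 0.2369
β_P = Σ w_i β_i = 0.30×1.2388 + 0.11×0.7500 + 0.31×1.9692 + 0.05×1.7165 + 0.23×0.2369 = 1.2049
MRP = 13.24% − 5.73% = 7.51%
E(R_P) = R_f + β_P × MRP = 5.73% + 1.2049 × 7.51% = 14.78%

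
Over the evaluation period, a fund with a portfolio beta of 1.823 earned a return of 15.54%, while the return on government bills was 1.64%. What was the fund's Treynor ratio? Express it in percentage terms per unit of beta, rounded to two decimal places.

7.62%

Treynor = (R_P − R_f) / β_P = (15.54% − 1.64%) / 1.8230 = 13.90% / 1.8230 = 7.62%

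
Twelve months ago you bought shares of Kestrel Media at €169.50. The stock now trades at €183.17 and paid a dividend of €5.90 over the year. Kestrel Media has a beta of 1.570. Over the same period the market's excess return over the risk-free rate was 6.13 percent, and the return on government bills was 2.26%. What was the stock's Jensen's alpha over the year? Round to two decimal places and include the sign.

-0.34%

Realised HPR = (P1 + D1 − P0) / P0 = (183.17 + 5.90 − 169.50) / 169.50 = 19.57 / 169.50 = 11.5457%
CAPM required = R_f + β·MRP = 2.26% + 1.570 × 6.13% = 11.88410%
α = realised − required = 11.5457% − 11.88410% = -0.34%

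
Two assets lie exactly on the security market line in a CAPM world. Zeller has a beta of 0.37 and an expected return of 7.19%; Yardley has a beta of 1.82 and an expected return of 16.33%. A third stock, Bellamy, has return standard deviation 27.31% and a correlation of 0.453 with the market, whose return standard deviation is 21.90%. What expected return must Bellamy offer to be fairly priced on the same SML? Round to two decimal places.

8.42%

MRP = (16.33% − 7.19%) / (1.82 − 0.37) = 6.3034%
R_f = 7.19% − 0.37 × 6.3034% = 4.8577%
β_Bellamy = ρ·σ_i/σ_m = 0.453 × 27.31 / 21.90 = 0.5649
E(R_Bellamy) = R_f + β × MRP = 4.8577% + 0.5649 × 6.3034% = 8.42%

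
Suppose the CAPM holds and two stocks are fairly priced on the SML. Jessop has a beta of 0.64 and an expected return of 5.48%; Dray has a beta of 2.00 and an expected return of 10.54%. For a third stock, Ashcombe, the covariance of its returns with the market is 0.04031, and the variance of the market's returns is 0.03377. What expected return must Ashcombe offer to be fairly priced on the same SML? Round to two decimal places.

MRP = (10.54% − 5.48%) / (2.00 − 0.64) = 3.7206%
R_f = 5.48% − 0.64 × 3.7206% = 3.0988%
β_Ashcombe = Cov / Var(R_m) = 0.04031 / 0.03377 = 1.1937
E(R_Ashcombe) = R_f + β × MRP = 3.0988% + 1.1937 × 3.7206% = 7.54%

7.54%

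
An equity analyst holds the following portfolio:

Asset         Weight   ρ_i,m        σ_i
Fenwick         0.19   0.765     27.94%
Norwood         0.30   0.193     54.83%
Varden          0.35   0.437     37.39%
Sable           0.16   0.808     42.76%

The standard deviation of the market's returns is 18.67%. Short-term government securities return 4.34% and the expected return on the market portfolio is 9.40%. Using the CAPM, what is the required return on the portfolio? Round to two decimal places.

9.35%

β_Fenwick = 0.765 × 27.94% / 18.67% = 1.1448
β_Norwood = 0.193 × 54.83% / 18.67% = 0.5668
β_Varden = 0.437 × 37.39% / 18.67% = 0.8752
β_Sable = 0.808 × 42.76% / 18.67% = 1.8506
β_P = Σ w_i β_i = 0.19×1.1448 + 0.30×0.5668 + 0.35×0.8752 + 0.16×1.8506 = 0.9900
MRP = 9.40% − 4.34% = 5.06%
E(R_P) = R_f + β_P × MRP = 4.34% + 0.9900 × 5.06% = 9.35%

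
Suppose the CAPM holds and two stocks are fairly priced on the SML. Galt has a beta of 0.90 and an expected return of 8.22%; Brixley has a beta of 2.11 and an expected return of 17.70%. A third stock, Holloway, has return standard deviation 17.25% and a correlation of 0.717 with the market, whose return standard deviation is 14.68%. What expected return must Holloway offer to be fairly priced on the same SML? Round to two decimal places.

MRP = (17.70% − 8.22%) / (2.11 − 0.90) = 7.8347%
R_f = 8.22% − 0.90 × 7.8347% = 1.1688%
β_Holloway = ρ·σ_i/σ_m = 0.717 × 17.25 / 14.68 = 0.8425
E(R_Holloway) = R_f + β × MRP = 1.1688% + 0.8425 × 7.8347% = 7.77%

7.77%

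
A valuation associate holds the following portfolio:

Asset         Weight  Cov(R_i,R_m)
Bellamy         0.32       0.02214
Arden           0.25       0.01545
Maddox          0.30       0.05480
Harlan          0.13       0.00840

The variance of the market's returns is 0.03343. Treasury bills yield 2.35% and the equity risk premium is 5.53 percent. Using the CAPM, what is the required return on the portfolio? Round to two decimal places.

β_Bellamy = 0.02214 / 0.03343 = 0.6623
β_Arden = 0.01545 / 0.03343 = 0.4622
β_Maddox = 0.05480 / 0.03343 = 1.6392
β_Harlan = 0.00840 / 0.03343 = 0.2513
β_P = Σ w_i β_i = 0.32×0.6623 + 0.25×0.4622 + 0.30×1.6392 + 0.13×0.2513 = 0.8519
E(R_P) = R_f + β_P × MRP = 2.35% + 0.8519 × 5.53% = 7.06%

7.06%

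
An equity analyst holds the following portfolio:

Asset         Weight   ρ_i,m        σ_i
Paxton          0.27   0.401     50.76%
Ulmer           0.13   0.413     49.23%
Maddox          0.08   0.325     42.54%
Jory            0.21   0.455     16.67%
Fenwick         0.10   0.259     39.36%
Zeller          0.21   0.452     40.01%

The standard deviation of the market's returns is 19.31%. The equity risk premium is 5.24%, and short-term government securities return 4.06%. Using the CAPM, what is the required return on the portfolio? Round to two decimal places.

8.31%

β_Paxton = 0.401 × 50.76% / 19.31% = 1.0541
β_Ulmer = 0.413 × 49.23% / 19.31% = 1.0529
β_Maddox = 0.325 × 42.54% / 19.31% = 0.7160
β_Jory = 0.455 × 16.67% / 19.31% = 0.3928
β_Fenwick = 0.259 × 39.36% / 19.31% = 0.5279
β_Zeller = 0.452 × 40.01% / 19.31% = 0.9365
β_P = Σ w_i β_i = 0.27×1.0541 + 0.13×1.0529 + 0.08×0.7160 + 0.21×0.3928 + 0.10×0.5279 + 0.21×0.9365 = 0.8107
E(R_P) = R_f + β_P × MRP = 4.06% + 0.8107 × 5.24% = 8.31%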